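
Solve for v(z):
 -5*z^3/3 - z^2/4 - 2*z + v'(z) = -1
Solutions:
 v(z) = C1 + 5*z^4/12 + z^3/12 + z^2 - z


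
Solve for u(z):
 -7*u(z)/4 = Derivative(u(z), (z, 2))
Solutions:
 u(z) = C1*sin(sqrt(7)*z/2) + C2*cos(sqrt(7)*z/2)


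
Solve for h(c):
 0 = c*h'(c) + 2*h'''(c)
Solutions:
 h(c) = C1 + Integral(C2*airyai(-2^(2/3)*c/2) + C3*airybi(-2^(2/3)*c/2), c)


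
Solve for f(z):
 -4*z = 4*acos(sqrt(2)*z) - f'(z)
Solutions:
 f(z) = C1 + 2*z^2 + 4*z*acos(sqrt(2)*z) - 2*sqrt(2)*sqrt(1 - 2*z^2)


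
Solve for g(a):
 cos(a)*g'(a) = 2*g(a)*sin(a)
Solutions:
 g(a) = C1/cos(a)^2


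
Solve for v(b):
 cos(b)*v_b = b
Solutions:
 v(b) = C1 + Integral(b/cos(b), b)


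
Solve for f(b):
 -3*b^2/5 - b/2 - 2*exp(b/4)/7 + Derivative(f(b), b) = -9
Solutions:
 f(b) = C1 + b^3/5 + b^2/4 - 9*b + 8*exp(b/4)/7


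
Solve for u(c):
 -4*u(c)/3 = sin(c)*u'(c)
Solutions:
 u(c) = C1*(cos(c) + 1)^(2/3)/(cos(c) - 1)^(2/3)


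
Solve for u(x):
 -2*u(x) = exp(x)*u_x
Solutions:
 u(x) = C1*exp(2*exp(-x))


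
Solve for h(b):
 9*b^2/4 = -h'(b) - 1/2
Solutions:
 h(b) = C1 - 3*b^3/4 - b/2


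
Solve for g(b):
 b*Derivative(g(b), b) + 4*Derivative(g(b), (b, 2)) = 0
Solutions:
 g(b) = C1 + C2*erf(sqrt(2)*b/4)


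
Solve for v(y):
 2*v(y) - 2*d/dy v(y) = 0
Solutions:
 v(y) = C1*exp(y)


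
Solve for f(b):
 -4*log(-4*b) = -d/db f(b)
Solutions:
 f(b) = C1 + 4*b*log(-b) + 4*b*(-1 + 2*log(2))


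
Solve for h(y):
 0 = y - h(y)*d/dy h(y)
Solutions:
 h(y) = -sqrt(C1 + y^2)
 h(y) = sqrt(C1 + y^2)


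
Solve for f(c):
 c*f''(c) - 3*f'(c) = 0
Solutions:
 f(c) = C1 + C2*c^4


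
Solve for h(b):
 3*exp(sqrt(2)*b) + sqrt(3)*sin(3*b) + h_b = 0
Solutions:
 h(b) = C1 - 3*sqrt(2)*exp(sqrt(2)*b)/2 + sqrt(3)*cos(3*b)/3


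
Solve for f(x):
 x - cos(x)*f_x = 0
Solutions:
 f(x) = C1 + Integral(x/cos(x), x)


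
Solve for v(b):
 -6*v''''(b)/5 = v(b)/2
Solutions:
 v(b) = (C1*sin(3^(3/4)*5^(1/4)*b/6) + C2*cos(3^(3/4)*5^(1/4)*b/6))*exp(-3^(3/4)*5^(1/4)*b/6) + (C3*sin(3^(3/4)*5^(1/4)*b/6) + C4*cos(3^(3/4)*5^(1/4)*b/6))*exp(3^(3/4)*5^(1/4)*b/6)


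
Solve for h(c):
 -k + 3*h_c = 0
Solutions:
 h(c) = C1 + c*k/3


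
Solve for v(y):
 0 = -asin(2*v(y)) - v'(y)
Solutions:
 Integral(1/asin(2*_y), (_y, v(y))) = C1 - y


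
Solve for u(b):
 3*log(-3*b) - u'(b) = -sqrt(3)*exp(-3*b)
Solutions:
 u(b) = C1 + 3*b*log(-b) + 3*b*(-1 + log(3)) - sqrt(3)*exp(-3*b)/3


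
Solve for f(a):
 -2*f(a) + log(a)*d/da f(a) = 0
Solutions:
 f(a) = C1*exp(2*li(a))


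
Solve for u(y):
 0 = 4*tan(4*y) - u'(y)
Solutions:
 u(y) = C1 - log(cos(4*y))


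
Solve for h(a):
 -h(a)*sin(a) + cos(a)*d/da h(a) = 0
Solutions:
 h(a) = C1/cos(a)


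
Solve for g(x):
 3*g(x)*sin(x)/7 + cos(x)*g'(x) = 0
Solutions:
 g(x) = C1*cos(x)^(3/7)


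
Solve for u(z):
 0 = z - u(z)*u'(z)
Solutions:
 u(z) = -sqrt(C1 + z^2)
 u(z) = sqrt(C1 + z^2)


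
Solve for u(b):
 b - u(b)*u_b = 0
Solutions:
 u(b) = -sqrt(C1 + b^2)
 u(b) = sqrt(C1 + b^2)


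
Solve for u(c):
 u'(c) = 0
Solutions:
 u(c) = C1


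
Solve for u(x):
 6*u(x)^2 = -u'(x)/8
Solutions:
 u(x) = 1/(C1 + 48*x)


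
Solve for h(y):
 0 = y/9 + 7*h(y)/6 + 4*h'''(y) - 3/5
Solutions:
 h(y) = C3*exp(-3^(2/3)*7^(1/3)*y/6) - 2*y/21 + (C1*sin(3^(1/6)*7^(1/3)*y/4) + C2*cos(3^(1/6)*7^(1/3)*y/4))*exp(3^(2/3)*7^(1/3)*y/12) + 18/35


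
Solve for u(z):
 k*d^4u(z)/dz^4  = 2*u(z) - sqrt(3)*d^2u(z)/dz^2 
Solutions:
 u(z) = C1*exp(-sqrt(2)*z*sqrt((-sqrt(8*k + 3) - sqrt(3))/k)/2) + C2*exp(sqrt(2)*z*sqrt((-sqrt(8*k + 3) - sqrt(3))/k)/2) + C3*exp(-sqrt(2)*z*sqrt((sqrt(8*k + 3) - sqrt(3))/k)/2) + C4*exp(sqrt(2)*z*sqrt((sqrt(8*k + 3) - sqrt(3))/k)/2)


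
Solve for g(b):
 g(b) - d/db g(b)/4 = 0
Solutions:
 g(b) = C1*exp(4*b)


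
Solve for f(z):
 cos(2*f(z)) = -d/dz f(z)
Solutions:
 f(z) = -asin((C1 + exp(4*z))/(C1 - exp(4*z)))/2 + pi/2
 f(z) = asin((C1 + exp(4*z))/(C1 - exp(4*z)))/2


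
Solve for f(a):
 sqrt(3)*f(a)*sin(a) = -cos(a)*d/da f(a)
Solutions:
 f(a) = C1*cos(a)^(sqrt(3))


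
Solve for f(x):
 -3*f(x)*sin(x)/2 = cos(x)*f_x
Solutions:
 f(x) = C1*cos(x)^(3/2)


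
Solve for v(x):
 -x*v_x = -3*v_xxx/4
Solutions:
 v(x) = C1 + Integral(C2*airyai(6^(2/3)*x/3) + C3*airybi(6^(2/3)*x/3), x)


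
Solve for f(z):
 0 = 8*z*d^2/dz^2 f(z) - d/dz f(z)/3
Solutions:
 f(z) = C1 + C2*z^(25/24)


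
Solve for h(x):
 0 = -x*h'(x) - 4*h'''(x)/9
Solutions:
 h(x) = C1 + Integral(C2*airyai(-2^(1/3)*3^(2/3)*x/2) + C3*airybi(-2^(1/3)*3^(2/3)*x/2), x)


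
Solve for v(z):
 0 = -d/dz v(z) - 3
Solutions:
 v(z) = C1 - 3*z


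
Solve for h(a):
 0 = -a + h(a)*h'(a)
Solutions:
 h(a) = -sqrt(C1 + a^2)
 h(a) = sqrt(C1 + a^2)


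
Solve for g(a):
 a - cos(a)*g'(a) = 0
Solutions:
 g(a) = C1 + Integral(a/cos(a), a)


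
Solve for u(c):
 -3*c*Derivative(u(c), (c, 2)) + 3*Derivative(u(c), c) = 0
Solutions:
 u(c) = C1 + C2*c^2


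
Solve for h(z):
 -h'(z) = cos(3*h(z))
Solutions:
 h(z) = -asin((C1 + exp(6*z))/(C1 - exp(6*z)))/3 + pi/3
 h(z) = asin((C1 + exp(6*z))/(C1 - exp(6*z)))/3


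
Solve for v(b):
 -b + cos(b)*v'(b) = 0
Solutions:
 v(b) = C1 + Integral(b/cos(b), b)


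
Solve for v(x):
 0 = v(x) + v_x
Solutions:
 v(x) = C1*exp(-x)


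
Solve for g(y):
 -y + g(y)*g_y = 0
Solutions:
 g(y) = -sqrt(C1 + y^2)
 g(y) = sqrt(C1 + y^2)


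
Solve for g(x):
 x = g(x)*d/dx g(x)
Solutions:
 g(x) = -sqrt(C1 + x^2)
 g(x) = sqrt(C1 + x^2)


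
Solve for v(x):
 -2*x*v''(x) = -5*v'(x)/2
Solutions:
 v(x) = C1 + C2*x^(9/4)


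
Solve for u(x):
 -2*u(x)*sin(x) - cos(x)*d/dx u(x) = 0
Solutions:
 u(x) = C1*cos(x)^2


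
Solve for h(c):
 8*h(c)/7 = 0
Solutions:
 h(c) = 0


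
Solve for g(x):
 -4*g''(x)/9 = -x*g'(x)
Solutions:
 g(x) = C1 + C2*erfi(3*sqrt(2)*x/4)


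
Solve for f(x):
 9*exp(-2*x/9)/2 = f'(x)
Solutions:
 f(x) = C1 - 81*exp(-2*x/9)/4


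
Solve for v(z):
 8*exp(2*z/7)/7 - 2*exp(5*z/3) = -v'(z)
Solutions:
 v(z) = C1 - 4*exp(2*z/7) + 6*exp(5*z/3)/5


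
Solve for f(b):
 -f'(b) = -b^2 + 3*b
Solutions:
 f(b) = C1 + b^3/3 - 3*b^2/2


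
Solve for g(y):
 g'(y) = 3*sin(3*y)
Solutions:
 g(y) = C1 - cos(3*y)


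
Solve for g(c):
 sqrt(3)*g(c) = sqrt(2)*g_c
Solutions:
 g(c) = C1*exp(sqrt(6)*c/2)


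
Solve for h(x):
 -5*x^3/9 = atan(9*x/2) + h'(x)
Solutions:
 h(x) = C1 - 5*x^4/36 - x*atan(9*x/2) + log(81*x^2 + 4)/9


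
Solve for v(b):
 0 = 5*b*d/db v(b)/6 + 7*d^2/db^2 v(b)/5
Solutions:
 v(b) = C1 + C2*erf(5*sqrt(21)*b/42)


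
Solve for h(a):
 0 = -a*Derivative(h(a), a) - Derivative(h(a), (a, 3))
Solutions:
 h(a) = C1 + Integral(C2*airyai(-a) + C3*airybi(-a), a)


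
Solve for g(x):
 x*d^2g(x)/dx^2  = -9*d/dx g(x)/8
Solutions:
 g(x) = C1 + C2/x^(1/8)


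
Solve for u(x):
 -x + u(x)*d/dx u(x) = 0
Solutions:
 u(x) = -sqrt(C1 + x^2)
 u(x) = sqrt(C1 + x^2)


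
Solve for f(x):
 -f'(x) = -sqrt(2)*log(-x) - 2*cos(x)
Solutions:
 f(x) = C1 + sqrt(2)*x*(log(-x) - 1) + 2*sin(x)


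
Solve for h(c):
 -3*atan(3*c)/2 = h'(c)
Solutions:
 h(c) = C1 - 3*c*atan(3*c)/2 + log(9*c^2 + 1)/4


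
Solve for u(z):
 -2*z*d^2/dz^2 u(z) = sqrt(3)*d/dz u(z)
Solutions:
 u(z) = C1 + C2*z^(1 - sqrt(3)/2)


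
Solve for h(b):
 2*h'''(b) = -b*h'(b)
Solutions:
 h(b) = C1 + Integral(C2*airyai(-2^(2/3)*b/2) + C3*airybi(-2^(2/3)*b/2), b)


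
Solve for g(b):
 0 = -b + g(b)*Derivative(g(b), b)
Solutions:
 g(b) = -sqrt(C1 + b^2)
 g(b) = sqrt(C1 + b^2)


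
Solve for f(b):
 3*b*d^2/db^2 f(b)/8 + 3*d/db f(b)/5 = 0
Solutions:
 f(b) = C1 + C2/b^(3/5)


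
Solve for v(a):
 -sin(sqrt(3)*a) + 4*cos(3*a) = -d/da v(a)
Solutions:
 v(a) = C1 - 4*sin(3*a)/3 - sqrt(3)*cos(sqrt(3)*a)/3


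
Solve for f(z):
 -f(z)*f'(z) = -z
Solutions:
 f(z) = -sqrt(C1 + z^2)
 f(z) = sqrt(C1 + z^2)


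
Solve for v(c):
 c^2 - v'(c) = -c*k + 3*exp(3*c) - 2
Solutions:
 v(c) = C1 + c^3/3 + c^2*k/2 + 2*c - exp(3*c)


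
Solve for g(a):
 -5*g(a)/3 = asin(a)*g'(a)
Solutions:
 g(a) = C1*exp(-5*Integral(1/asin(a), a)/3)


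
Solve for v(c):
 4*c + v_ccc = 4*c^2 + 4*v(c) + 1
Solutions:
 v(c) = C3*exp(2^(2/3)*c) - c^2 + c + (C1*sin(2^(2/3)*sqrt(3)*c/2) + C2*cos(2^(2/3)*sqrt(3)*c/2))*exp(-2^(2/3)*c/2) - 1/4


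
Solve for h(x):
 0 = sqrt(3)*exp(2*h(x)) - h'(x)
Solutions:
 h(x) = log(-sqrt(-1/(C1 + sqrt(3)*x))) - log(2)/2
 h(x) = log(-1/(C1 + sqrt(3)*x))/2 - log(2)/2


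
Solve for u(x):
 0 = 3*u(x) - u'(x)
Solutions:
 u(x) = C1*exp(3*x)


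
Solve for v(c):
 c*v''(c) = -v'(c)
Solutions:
 v(c) = C1 + C2*log(c)


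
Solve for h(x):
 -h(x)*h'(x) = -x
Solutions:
 h(x) = -sqrt(C1 + x^2)
 h(x) = sqrt(C1 + x^2)


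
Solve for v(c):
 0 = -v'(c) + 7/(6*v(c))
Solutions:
 v(c) = -sqrt(C1 + 21*c)/3
 v(c) = sqrt(C1 + 21*c)/3


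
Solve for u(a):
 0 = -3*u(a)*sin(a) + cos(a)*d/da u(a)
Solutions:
 u(a) = C1/cos(a)^3


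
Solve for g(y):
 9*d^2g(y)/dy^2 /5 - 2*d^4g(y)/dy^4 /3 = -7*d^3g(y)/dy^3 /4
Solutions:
 g(y) = C1 + C2*y + C3*exp(3*y*(35 - sqrt(3145))/80) + C4*exp(3*y*(35 + sqrt(3145))/80)


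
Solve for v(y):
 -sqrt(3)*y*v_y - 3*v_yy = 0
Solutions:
 v(y) = C1 + C2*erf(sqrt(2)*3^(3/4)*y/6)


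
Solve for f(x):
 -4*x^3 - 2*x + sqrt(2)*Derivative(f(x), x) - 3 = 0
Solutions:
 f(x) = C1 + sqrt(2)*x^4/2 + sqrt(2)*x^2/2 + 3*sqrt(2)*x/2


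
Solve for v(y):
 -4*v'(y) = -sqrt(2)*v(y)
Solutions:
 v(y) = C1*exp(sqrt(2)*y/4)


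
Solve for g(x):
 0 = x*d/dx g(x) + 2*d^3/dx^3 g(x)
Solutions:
 g(x) = C1 + Integral(C2*airyai(-2^(2/3)*x/2) + C3*airybi(-2^(2/3)*x/2), x)


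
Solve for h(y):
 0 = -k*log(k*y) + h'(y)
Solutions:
 h(y) = C1 + k*y*log(k*y) - k*y


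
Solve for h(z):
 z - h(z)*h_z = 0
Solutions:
 h(z) = -sqrt(C1 + z^2)
 h(z) = sqrt(C1 + z^2)


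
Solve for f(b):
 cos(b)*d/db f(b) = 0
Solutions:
 f(b) = C1


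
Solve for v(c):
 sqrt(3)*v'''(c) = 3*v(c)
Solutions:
 v(c) = C3*exp(3^(1/6)*c) + (C1*sin(3^(2/3)*c/2) + C2*cos(3^(2/3)*c/2))*exp(-3^(1/6)*c/2)


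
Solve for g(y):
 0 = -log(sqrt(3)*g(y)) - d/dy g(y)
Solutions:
 2*Integral(1/(2*log(_y) + log(3)), (_y, g(y))) = C1 - y


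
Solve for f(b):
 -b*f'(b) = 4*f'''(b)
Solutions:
 f(b) = C1 + Integral(C2*airyai(-2^(1/3)*b/2) + C3*airybi(-2^(1/3)*b/2), b)


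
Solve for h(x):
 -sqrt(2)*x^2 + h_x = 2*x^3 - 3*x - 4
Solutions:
 h(x) = C1 + x^4/2 + sqrt(2)*x^3/3 - 3*x^2/2 - 4*x


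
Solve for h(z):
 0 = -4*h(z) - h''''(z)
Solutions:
 h(z) = (C1*sin(z) + C2*cos(z))*exp(-z) + (C3*sin(z) + C4*cos(z))*exp(z)


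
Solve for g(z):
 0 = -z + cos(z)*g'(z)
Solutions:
 g(z) = C1 + Integral(z/cos(z), z)


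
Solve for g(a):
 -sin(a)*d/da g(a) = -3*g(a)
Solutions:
 g(a) = C1*(cos(a) - 1)^(3/2)/(cos(a) + 1)^(3/2)


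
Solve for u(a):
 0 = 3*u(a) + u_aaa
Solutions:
 u(a) = C3*exp(-3^(1/3)*a) + (C1*sin(3^(5/6)*a/2) + C2*cos(3^(5/6)*a/2))*exp(3^(1/3)*a/2)


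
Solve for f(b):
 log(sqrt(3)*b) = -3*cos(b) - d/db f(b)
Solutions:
 f(b) = C1 - b*log(b) - b*log(3)/2 + b - 3*sin(b)


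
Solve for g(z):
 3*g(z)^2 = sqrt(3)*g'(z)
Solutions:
 g(z) = -1/(C1 + sqrt(3)*z)


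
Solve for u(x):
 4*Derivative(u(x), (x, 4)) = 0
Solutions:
 u(x) = C1 + C2*x + C3*x^2 + C4*x^3


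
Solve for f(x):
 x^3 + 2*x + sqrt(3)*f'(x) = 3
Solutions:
 f(x) = C1 - sqrt(3)*x^4/12 - sqrt(3)*x^2/3 + sqrt(3)*x


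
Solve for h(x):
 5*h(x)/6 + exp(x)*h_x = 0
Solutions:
 h(x) = C1*exp(5*exp(-x)/6)


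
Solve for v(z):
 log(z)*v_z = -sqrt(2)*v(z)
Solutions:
 v(z) = C1*exp(-sqrt(2)*li(z))


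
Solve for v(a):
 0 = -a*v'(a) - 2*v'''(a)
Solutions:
 v(a) = C1 + Integral(C2*airyai(-2^(2/3)*a/2) + C3*airybi(-2^(2/3)*a/2), a)


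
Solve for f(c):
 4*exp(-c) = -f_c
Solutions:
 f(c) = C1 + 4*exp(-c)


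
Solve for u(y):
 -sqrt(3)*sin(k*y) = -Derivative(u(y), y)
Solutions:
 u(y) = C1 - sqrt(3)*cos(k*y)/k


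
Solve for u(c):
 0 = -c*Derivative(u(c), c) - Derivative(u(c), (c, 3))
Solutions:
 u(c) = C1 + Integral(C2*airyai(-c) + C3*airybi(-c), c)


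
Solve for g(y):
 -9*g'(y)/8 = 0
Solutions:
 g(y) = C1


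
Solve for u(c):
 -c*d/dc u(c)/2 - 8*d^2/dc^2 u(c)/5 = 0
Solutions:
 u(c) = C1 + C2*erf(sqrt(10)*c/8)


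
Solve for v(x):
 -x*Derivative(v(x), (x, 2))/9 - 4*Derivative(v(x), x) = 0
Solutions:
 v(x) = C1 + C2/x^35


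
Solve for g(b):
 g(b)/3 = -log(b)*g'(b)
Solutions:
 g(b) = C1*exp(-li(b)/3)


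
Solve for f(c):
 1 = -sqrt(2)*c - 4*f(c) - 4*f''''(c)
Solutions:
 f(c) = -sqrt(2)*c/4 + (C1*sin(sqrt(2)*c/2) + C2*cos(sqrt(2)*c/2))*exp(-sqrt(2)*c/2) + (C3*sin(sqrt(2)*c/2) + C4*cos(sqrt(2)*c/2))*exp(sqrt(2)*c/2) - 1/4


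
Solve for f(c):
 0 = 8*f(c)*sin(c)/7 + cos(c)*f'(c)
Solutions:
 f(c) = C1*cos(c)^(8/7)


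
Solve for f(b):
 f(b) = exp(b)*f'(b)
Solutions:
 f(b) = C1*exp(-exp(-b))


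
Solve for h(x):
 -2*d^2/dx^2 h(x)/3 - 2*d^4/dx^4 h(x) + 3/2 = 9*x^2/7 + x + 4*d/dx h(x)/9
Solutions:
 h(x) = C1 + C2*exp(-x*(-(3 + sqrt(10))^(1/3) + (3 + sqrt(10))^(-1/3))/6)*sin(sqrt(3)*x*((3 + sqrt(10))^(-1/3) + (3 + sqrt(10))^(1/3))/6) + C3*exp(-x*(-(3 + sqrt(10))^(1/3) + (3 + sqrt(10))^(-1/3))/6)*cos(sqrt(3)*x*((3 + sqrt(10))^(-1/3) + (3 + sqrt(10))^(1/3))/6) + C4*exp(x*(-(3 + sqrt(10))^(1/3) + (3 + sqrt(10))^(-1/3))/3) - 27*x^3/28 + 45*x^2/14 - 351*x/56


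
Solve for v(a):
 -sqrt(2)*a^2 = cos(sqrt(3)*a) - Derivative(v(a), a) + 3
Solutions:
 v(a) = C1 + sqrt(2)*a^3/3 + 3*a + sqrt(3)*sin(sqrt(3)*a)/3


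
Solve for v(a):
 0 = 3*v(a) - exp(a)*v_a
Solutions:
 v(a) = C1*exp(-3*exp(-a))


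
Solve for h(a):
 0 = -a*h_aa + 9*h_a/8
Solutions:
 h(a) = C1 + C2*a^(17/8)


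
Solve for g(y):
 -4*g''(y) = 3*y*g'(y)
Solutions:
 g(y) = C1 + C2*erf(sqrt(6)*y/4)


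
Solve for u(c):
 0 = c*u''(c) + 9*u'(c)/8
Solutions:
 u(c) = C1 + C2/c^(1/8)


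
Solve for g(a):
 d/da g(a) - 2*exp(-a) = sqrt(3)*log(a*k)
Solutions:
 g(a) = C1 + sqrt(3)*a*log(a*k) - sqrt(3)*a - 2*exp(-a)


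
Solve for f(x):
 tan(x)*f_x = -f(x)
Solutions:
 f(x) = C1/sin(x)


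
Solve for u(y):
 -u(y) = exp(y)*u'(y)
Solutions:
 u(y) = C1*exp(exp(-y))


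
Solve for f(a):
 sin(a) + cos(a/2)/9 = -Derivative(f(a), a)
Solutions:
 f(a) = C1 - 2*sin(a/2)/9 + cos(a)


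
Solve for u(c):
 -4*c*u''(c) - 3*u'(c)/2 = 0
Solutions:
 u(c) = C1 + C2*c^(5/8)


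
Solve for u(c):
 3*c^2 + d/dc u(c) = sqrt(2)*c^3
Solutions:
 u(c) = C1 + sqrt(2)*c^4/4 - c^3


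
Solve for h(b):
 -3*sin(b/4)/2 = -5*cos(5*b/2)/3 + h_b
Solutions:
 h(b) = C1 + 2*sin(5*b/2)/3 + 6*cos(b/4)


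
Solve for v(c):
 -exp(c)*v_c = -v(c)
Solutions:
 v(c) = C1*exp(-exp(-c))


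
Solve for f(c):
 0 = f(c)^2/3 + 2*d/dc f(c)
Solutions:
 f(c) = 6/(C1 + c)


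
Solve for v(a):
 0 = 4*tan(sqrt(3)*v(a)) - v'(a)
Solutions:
 v(a) = sqrt(3)*(pi - asin(C1*exp(4*sqrt(3)*a)))/3
 v(a) = sqrt(3)*asin(C1*exp(4*sqrt(3)*a))/3


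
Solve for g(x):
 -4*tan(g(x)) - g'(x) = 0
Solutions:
 g(x) = pi - asin(C1*exp(-4*x))
 g(x) = asin(C1*exp(-4*x))


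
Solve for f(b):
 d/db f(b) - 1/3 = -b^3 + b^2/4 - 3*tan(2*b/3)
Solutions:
 f(b) = C1 - b^4/4 + b^3/12 + b/3 + 9*log(cos(2*b/3))/2


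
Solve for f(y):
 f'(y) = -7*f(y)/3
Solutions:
 f(y) = C1*exp(-7*y/3)


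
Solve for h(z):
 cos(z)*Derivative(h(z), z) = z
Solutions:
 h(z) = C1 + Integral(z/cos(z), z)


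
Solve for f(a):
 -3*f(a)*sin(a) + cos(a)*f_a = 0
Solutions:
 f(a) = C1/cos(a)^3


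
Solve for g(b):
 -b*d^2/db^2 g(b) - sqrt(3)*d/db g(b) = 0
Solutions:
 g(b) = C1 + C2*b^(1 - sqrt(3))


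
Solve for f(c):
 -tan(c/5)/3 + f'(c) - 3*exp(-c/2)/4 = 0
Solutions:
 f(c) = C1 + 5*log(tan(c/5)^2 + 1)/6 - 3*exp(-c/2)/2


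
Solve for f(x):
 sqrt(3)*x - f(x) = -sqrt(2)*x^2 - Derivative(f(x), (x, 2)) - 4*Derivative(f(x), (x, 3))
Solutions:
 f(x) = C1*exp(-x*((12*sqrt(321) + 215)^(-1/3) + 2 + (12*sqrt(321) + 215)^(1/3))/24)*sin(sqrt(3)*x*(-(12*sqrt(321) + 215)^(1/3) + (12*sqrt(321) + 215)^(-1/3))/24) + C2*exp(-x*((12*sqrt(321) + 215)^(-1/3) + 2 + (12*sqrt(321) + 215)^(1/3))/24)*cos(sqrt(3)*x*(-(12*sqrt(321) + 215)^(1/3) + (12*sqrt(321) + 215)^(-1/3))/24) + C3*exp(x*(-1 + (12*sqrt(321) + 215)^(-1/3) + (12*sqrt(321) + 215)^(1/3))/12) + sqrt(2)*x^2 + sqrt(3)*x + 2*sqrt(2)


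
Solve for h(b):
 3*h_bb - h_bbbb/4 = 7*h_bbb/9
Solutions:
 h(b) = C1 + C2*b + C3*exp(2*b*(-7 + 2*sqrt(73))/9) + C4*exp(-2*b*(7 + 2*sqrt(73))/9)


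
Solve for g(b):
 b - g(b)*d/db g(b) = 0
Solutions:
 g(b) = -sqrt(C1 + b^2)
 g(b) = sqrt(C1 + b^2)


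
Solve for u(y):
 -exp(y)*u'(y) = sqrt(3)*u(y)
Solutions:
 u(y) = C1*exp(sqrt(3)*exp(-y))


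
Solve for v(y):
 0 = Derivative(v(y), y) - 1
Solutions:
 v(y) = C1 + y


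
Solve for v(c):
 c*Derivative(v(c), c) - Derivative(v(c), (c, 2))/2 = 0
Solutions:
 v(c) = C1 + C2*erfi(c)


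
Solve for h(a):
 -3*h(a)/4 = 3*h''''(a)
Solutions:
 h(a) = (C1*sin(a/2) + C2*cos(a/2))*exp(-a/2) + (C3*sin(a/2) + C4*cos(a/2))*exp(a/2)


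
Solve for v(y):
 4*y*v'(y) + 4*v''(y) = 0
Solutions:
 v(y) = C1 + C2*erf(sqrt(2)*y/2)


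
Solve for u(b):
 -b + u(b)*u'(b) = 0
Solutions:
 u(b) = -sqrt(C1 + b^2)
 u(b) = sqrt(C1 + b^2)


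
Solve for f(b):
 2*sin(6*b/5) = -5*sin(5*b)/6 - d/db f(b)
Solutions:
 f(b) = C1 + 5*cos(6*b/5)/3 + cos(5*b)/6


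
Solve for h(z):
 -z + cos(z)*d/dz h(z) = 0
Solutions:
 h(z) = C1 + Integral(z/cos(z), z)


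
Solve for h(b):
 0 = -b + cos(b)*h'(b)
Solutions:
 h(b) = C1 + Integral(b/cos(b), b)


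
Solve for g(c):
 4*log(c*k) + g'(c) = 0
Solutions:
 g(c) = C1 - 4*c*log(c*k) + 4*c


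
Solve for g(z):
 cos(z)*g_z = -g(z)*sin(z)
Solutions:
 g(z) = C1*cos(z)


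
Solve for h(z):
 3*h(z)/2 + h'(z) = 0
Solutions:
 h(z) = C1*exp(-3*z/2)


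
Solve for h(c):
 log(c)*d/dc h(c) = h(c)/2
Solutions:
 h(c) = C1*exp(li(c)/2)


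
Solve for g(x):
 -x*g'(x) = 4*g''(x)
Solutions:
 g(x) = C1 + C2*erf(sqrt(2)*x/4)


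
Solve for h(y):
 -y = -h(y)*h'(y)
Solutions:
 h(y) = -sqrt(C1 + y^2)
 h(y) = sqrt(C1 + y^2)


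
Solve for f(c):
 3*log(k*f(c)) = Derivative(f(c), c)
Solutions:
 li(k*f(c))/k = C1 + 3*c


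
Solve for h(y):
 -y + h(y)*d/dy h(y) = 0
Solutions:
 h(y) = -sqrt(C1 + y^2)
 h(y) = sqrt(C1 + y^2)


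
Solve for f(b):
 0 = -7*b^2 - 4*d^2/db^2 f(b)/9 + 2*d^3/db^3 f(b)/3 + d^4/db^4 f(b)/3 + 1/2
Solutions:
 f(b) = C1 + C2*b + C3*exp(-b*(1 + sqrt(21)/3)) + C4*exp(b*(-1 + sqrt(21)/3)) - 21*b^4/16 - 63*b^3/8 - 747*b^2/16


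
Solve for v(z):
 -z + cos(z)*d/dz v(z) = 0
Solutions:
 v(z) = C1 + Integral(z/cos(z), z)


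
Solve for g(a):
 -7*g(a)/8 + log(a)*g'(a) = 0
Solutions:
 g(a) = C1*exp(7*li(a)/8)


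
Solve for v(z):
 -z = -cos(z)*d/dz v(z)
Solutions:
 v(z) = C1 + Integral(z/cos(z), z)


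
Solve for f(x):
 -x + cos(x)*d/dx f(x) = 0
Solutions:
 f(x) = C1 + Integral(x/cos(x), x)


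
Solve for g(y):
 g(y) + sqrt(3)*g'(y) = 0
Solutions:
 g(y) = C1*exp(-sqrt(3)*y/3)


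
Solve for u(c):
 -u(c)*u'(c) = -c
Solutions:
 u(c) = -sqrt(C1 + c^2)
 u(c) = sqrt(C1 + c^2)


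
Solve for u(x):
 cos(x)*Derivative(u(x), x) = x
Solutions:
 u(x) = C1 + Integral(x/cos(x), x)


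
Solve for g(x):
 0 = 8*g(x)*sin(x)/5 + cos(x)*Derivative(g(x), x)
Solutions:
 g(x) = C1*cos(x)^(8/5)


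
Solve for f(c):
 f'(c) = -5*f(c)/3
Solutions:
 f(c) = C1*exp(-5*c/3)


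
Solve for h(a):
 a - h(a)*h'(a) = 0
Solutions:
 h(a) = -sqrt(C1 + a^2)
 h(a) = sqrt(C1 + a^2)


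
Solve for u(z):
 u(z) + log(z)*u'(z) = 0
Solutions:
 u(z) = C1*exp(-li(z))


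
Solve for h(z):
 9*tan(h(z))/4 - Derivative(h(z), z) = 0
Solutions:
 h(z) = pi - asin(C1*exp(9*z/4))
 h(z) = asin(C1*exp(9*z/4))


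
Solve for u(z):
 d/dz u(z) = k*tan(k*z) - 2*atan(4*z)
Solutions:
 u(z) = C1 + k*Piecewise((-log(cos(k*z))/k, Ne(k, 0)), (0, True)) - 2*z*atan(4*z) + log(16*z^2 + 1)/4


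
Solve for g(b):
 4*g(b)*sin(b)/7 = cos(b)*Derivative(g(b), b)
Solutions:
 g(b) = C1/cos(b)^(4/7)


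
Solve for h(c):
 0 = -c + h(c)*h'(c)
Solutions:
 h(c) = -sqrt(C1 + c^2)
 h(c) = sqrt(C1 + c^2)


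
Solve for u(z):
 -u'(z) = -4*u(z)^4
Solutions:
 u(z) = (-1/(C1 + 12*z))^(1/3)
 u(z) = (-1/(C1 + 4*z))^(1/3)*(-3^(2/3) - 3*3^(1/6)*I)/6
 u(z) = (-1/(C1 + 4*z))^(1/3)*(-3^(2/3) + 3*3^(1/6)*I)/6


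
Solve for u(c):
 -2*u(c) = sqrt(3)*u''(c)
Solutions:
 u(c) = C1*sin(sqrt(2)*3^(3/4)*c/3) + C2*cos(sqrt(2)*3^(3/4)*c/3)


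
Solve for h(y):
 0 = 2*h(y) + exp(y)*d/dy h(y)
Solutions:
 h(y) = C1*exp(2*exp(-y))


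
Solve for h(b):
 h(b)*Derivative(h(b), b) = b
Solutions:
 h(b) = -sqrt(C1 + b^2)
 h(b) = sqrt(C1 + b^2)


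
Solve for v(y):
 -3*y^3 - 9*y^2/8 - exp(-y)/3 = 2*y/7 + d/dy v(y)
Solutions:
 v(y) = C1 - 3*y^4/4 - 3*y^3/8 - y^2/7 + exp(-y)/3


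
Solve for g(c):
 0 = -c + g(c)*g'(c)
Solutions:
 g(c) = -sqrt(C1 + c^2)
 g(c) = sqrt(C1 + c^2)


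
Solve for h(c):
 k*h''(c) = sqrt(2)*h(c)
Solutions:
 h(c) = C1*exp(-2^(1/4)*c*sqrt(1/k)) + C2*exp(2^(1/4)*c*sqrt(1/k))


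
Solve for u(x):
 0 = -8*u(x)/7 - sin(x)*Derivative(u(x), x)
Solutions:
 u(x) = C1*(cos(x) + 1)^(4/7)/(cos(x) - 1)^(4/7)


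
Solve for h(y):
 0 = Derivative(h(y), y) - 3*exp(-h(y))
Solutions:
 h(y) = log(C1 + 3*y)


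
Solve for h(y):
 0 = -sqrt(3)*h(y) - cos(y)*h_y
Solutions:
 h(y) = C1*(sin(y) - 1)^(sqrt(3)/2)/(sin(y) + 1)^(sqrt(3)/2)


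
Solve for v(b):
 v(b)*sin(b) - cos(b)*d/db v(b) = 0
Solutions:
 v(b) = C1/cos(b)


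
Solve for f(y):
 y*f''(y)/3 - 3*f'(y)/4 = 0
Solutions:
 f(y) = C1 + C2*y^(13/4)


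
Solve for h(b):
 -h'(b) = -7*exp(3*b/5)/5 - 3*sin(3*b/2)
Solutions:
 h(b) = C1 + 7*exp(3*b/5)/3 - 2*cos(3*b/2)


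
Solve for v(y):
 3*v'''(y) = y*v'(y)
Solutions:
 v(y) = C1 + Integral(C2*airyai(3^(2/3)*y/3) + C3*airybi(3^(2/3)*y/3), y)


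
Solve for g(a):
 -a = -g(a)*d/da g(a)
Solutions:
 g(a) = -sqrt(C1 + a^2)
 g(a) = sqrt(C1 + a^2)


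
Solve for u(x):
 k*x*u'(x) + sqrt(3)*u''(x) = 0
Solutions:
 u(x) = Piecewise((-sqrt(2)*3^(1/4)*sqrt(pi)*C1*erf(sqrt(2)*3^(3/4)*sqrt(k)*x/6)/(2*sqrt(k)) - C2, (k > 0) | (k < 0)), (-C1*x - C2, True))


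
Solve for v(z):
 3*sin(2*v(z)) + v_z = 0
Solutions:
 v(z) = pi - acos((-C1 - exp(12*z))/(C1 - exp(12*z)))/2
 v(z) = acos((-C1 - exp(12*z))/(C1 - exp(12*z)))/2


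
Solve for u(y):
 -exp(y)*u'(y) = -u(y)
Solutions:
 u(y) = C1*exp(-exp(-y))


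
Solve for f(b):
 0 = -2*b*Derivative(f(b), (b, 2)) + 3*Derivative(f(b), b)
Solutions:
 f(b) = C1 + C2*b^(5/2)


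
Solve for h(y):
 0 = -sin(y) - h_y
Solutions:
 h(y) = C1 + cos(y)


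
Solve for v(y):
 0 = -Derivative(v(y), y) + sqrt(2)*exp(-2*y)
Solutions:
 v(y) = C1 - sqrt(2)*exp(-2*y)/2


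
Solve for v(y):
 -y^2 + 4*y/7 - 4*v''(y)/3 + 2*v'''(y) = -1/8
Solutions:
 v(y) = C1 + C2*y + C3*exp(2*y/3) - y^4/16 - 17*y^3/56 - 591*y^2/448


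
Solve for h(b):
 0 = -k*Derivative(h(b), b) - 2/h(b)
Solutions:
 h(b) = -sqrt(C1 - 4*b/k)
 h(b) = sqrt(C1 - 4*b/k)


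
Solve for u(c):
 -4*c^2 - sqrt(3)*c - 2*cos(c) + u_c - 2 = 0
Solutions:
 u(c) = C1 + 4*c^3/3 + sqrt(3)*c^2/2 + 2*c + 2*sin(c)


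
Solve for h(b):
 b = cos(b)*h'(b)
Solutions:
 h(b) = C1 + Integral(b/cos(b), b)


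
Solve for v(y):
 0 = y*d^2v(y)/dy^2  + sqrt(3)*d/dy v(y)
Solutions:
 v(y) = C1 + C2*y^(1 - sqrt(3))


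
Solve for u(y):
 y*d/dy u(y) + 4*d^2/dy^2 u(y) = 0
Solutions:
 u(y) = C1 + C2*erf(sqrt(2)*y/4)


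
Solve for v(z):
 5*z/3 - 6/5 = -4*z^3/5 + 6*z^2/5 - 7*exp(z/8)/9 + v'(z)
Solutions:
 v(z) = C1 + z^4/5 - 2*z^3/5 + 5*z^2/6 - 6*z/5 + 56*exp(z/8)/9


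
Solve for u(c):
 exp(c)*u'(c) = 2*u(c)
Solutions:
 u(c) = C1*exp(-2*exp(-c))


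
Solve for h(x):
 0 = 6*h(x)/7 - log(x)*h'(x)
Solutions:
 h(x) = C1*exp(6*li(x)/7)


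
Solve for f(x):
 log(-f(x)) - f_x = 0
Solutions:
 -li(-f(x)) = C1 + x


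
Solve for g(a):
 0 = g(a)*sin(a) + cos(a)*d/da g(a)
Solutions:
 g(a) = C1*cos(a)


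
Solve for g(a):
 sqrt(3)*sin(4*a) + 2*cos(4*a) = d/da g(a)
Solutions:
 g(a) = C1 + sin(4*a)/2 - sqrt(3)*cos(4*a)/4


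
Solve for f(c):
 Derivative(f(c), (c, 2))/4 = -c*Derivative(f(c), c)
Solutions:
 f(c) = C1 + C2*erf(sqrt(2)*c)


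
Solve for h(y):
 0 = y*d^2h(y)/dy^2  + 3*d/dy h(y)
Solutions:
 h(y) = C1 + C2/y^2


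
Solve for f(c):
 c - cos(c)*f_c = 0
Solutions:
 f(c) = C1 + Integral(c/cos(c), c)


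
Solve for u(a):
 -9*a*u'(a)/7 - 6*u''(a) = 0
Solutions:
 u(a) = C1 + C2*erf(sqrt(21)*a/14)


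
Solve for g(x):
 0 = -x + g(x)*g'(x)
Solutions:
 g(x) = -sqrt(C1 + x^2)
 g(x) = sqrt(C1 + x^2)


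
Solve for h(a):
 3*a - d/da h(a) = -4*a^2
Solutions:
 h(a) = C1 + 4*a^3/3 + 3*a^2/2


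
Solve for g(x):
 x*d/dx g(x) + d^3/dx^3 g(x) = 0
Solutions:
 g(x) = C1 + Integral(C2*airyai(-x) + C3*airybi(-x), x)


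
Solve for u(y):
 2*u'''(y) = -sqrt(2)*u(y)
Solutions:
 u(y) = C3*exp(-2^(5/6)*y/2) + (C1*sin(2^(5/6)*sqrt(3)*y/4) + C2*cos(2^(5/6)*sqrt(3)*y/4))*exp(2^(5/6)*y/4)


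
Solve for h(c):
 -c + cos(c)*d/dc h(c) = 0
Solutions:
 h(c) = C1 + Integral(c/cos(c), c)


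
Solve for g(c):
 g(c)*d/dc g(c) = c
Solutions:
 g(c) = -sqrt(C1 + c^2)
 g(c) = sqrt(C1 + c^2)


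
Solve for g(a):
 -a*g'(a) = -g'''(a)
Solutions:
 g(a) = C1 + Integral(C2*airyai(a) + C3*airybi(a), a)


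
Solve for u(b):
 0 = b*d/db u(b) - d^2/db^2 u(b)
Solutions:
 u(b) = C1 + C2*erfi(sqrt(2)*b/2)


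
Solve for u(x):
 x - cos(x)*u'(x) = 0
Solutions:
 u(x) = C1 + Integral(x/cos(x), x)


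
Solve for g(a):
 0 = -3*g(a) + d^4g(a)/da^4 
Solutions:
 g(a) = C1*exp(-3^(1/4)*a) + C2*exp(3^(1/4)*a) + C3*sin(3^(1/4)*a) + C4*cos(3^(1/4)*a)


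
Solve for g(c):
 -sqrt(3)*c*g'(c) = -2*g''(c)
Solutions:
 g(c) = C1 + C2*erfi(3^(1/4)*c/2)


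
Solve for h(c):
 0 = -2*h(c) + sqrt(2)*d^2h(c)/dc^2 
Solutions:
 h(c) = C1*exp(-2^(1/4)*c) + C2*exp(2^(1/4)*c)


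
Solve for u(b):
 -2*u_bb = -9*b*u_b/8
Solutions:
 u(b) = C1 + C2*erfi(3*sqrt(2)*b/8)


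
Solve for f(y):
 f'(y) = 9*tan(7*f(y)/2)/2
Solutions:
 f(y) = -2*asin(C1*exp(63*y/4))/7 + 2*pi/7
 f(y) = 2*asin(C1*exp(63*y/4))/7


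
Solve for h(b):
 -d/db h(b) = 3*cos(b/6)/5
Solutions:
 h(b) = C1 - 18*sin(b/6)/5


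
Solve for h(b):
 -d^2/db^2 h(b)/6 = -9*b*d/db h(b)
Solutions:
 h(b) = C1 + C2*erfi(3*sqrt(3)*b)


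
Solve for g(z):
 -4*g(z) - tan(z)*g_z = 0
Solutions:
 g(z) = C1/sin(z)^4


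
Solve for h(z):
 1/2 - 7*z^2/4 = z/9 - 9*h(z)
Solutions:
 h(z) = 7*z^2/36 + z/81 - 1/18


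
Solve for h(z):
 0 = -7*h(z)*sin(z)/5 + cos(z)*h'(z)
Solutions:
 h(z) = C1/cos(z)^(7/5)


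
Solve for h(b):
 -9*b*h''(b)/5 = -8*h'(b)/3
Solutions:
 h(b) = C1 + C2*b^(67/27)


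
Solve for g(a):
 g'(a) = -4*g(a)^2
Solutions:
 g(a) = 1/(C1 + 4*a)


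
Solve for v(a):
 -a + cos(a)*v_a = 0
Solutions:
 v(a) = C1 + Integral(a/cos(a), a)


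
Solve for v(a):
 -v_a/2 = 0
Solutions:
 v(a) = C1


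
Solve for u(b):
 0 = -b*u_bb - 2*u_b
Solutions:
 u(b) = C1 + C2/b


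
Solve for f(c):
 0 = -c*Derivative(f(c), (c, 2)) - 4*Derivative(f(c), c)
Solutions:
 f(c) = C1 + C2/c^3


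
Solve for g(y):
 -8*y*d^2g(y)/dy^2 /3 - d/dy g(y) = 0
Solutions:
 g(y) = C1 + C2*y^(5/8)


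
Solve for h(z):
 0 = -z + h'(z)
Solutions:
 h(z) = C1 + z^2/2


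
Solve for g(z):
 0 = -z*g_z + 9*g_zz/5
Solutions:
 g(z) = C1 + C2*erfi(sqrt(10)*z/6)


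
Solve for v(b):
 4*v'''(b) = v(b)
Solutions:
 v(b) = C3*exp(2^(1/3)*b/2) + (C1*sin(2^(1/3)*sqrt(3)*b/4) + C2*cos(2^(1/3)*sqrt(3)*b/4))*exp(-2^(1/3)*b/4)


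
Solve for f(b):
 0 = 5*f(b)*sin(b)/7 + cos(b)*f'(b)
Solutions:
 f(b) = C1*cos(b)^(5/7)


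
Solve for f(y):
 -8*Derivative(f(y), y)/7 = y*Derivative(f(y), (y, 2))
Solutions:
 f(y) = C1 + C2/y^(1/7)


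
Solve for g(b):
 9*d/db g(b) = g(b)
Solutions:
 g(b) = C1*exp(b/9)


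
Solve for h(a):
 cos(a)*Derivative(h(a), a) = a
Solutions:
 h(a) = C1 + Integral(a/cos(a), a)


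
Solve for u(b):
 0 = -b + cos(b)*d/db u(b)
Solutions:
 u(b) = C1 + Integral(b/cos(b), b)


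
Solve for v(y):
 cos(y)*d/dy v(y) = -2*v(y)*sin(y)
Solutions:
 v(y) = C1*cos(y)^2


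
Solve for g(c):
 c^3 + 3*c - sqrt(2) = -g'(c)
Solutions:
 g(c) = C1 - c^4/4 - 3*c^2/2 + sqrt(2)*c


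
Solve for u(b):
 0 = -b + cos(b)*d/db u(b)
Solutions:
 u(b) = C1 + Integral(b/cos(b), b)


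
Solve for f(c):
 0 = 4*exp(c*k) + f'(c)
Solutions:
 f(c) = C1 - 4*exp(c*k)/k


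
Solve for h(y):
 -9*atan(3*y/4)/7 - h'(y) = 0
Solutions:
 h(y) = C1 - 9*y*atan(3*y/4)/7 + 6*log(9*y^2 + 16)/7


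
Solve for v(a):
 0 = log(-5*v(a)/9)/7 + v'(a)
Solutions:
 7*Integral(1/(log(-_y) - 2*log(3) + log(5)), (_y, v(a))) = C1 - a


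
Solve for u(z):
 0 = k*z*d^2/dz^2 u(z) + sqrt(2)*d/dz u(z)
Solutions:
 u(z) = C1 + z^(((re(k) - sqrt(2))*re(k) + im(k)^2)/(re(k)^2 + im(k)^2))*(C2*sin(sqrt(2)*log(z)*Abs(im(k))/(re(k)^2 + im(k)^2)) + C3*cos(sqrt(2)*log(z)*im(k)/(re(k)^2 + im(k)^2)))


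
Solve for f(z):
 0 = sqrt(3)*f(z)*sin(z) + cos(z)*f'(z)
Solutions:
 f(z) = C1*cos(z)^(sqrt(3))


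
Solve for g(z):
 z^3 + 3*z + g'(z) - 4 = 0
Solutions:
 g(z) = C1 - z^4/4 - 3*z^2/2 + 4*z


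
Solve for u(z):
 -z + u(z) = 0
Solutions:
 u(z) = z


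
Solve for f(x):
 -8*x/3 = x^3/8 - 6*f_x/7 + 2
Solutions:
 f(x) = C1 + 7*x^4/192 + 14*x^2/9 + 7*x/3


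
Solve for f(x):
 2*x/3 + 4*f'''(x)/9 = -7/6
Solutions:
 f(x) = C1 + C2*x + C3*x^2 - x^4/16 - 7*x^3/16


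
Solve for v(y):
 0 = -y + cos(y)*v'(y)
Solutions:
 v(y) = C1 + Integral(y/cos(y), y)


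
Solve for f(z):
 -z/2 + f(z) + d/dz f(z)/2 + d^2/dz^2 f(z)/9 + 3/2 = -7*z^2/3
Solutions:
 f(z) = -7*z^2/3 + 17*z/6 + (C1*sin(3*sqrt(7)*z/4) + C2*cos(3*sqrt(7)*z/4))*exp(-9*z/4) - 259/108


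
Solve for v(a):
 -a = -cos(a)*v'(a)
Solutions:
 v(a) = C1 + Integral(a/cos(a), a)


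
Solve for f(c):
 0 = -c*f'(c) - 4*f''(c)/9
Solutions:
 f(c) = C1 + C2*erf(3*sqrt(2)*c/4)


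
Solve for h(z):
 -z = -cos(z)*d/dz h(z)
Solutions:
 h(z) = C1 + Integral(z/cos(z), z)


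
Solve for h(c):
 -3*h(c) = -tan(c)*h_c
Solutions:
 h(c) = C1*sin(c)^3


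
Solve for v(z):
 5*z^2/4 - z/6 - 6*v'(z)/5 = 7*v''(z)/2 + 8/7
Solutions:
 v(z) = C1 + C2*exp(-12*z/35) + 25*z^3/72 - 895*z^2/288 + 207755*z/12096


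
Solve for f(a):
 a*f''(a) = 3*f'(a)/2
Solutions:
 f(a) = C1 + C2*a^(5/2)


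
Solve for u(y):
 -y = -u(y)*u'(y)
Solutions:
 u(y) = -sqrt(C1 + y^2)
 u(y) = sqrt(C1 + y^2)


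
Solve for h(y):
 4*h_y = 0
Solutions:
 h(y) = C1


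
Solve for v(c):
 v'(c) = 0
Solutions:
 v(c) = C1


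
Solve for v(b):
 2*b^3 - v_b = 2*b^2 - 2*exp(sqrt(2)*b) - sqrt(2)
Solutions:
 v(b) = C1 + b^4/2 - 2*b^3/3 + sqrt(2)*b + sqrt(2)*exp(sqrt(2)*b)


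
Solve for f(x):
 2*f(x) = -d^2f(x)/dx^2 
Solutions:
 f(x) = C1*sin(sqrt(2)*x) + C2*cos(sqrt(2)*x)


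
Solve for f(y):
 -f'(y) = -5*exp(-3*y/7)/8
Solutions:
 f(y) = C1 - 35*exp(-3*y/7)/24


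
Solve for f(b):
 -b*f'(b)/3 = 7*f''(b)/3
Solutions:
 f(b) = C1 + C2*erf(sqrt(14)*b/14)


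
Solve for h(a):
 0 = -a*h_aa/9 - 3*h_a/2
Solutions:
 h(a) = C1 + C2/a^(25/2)


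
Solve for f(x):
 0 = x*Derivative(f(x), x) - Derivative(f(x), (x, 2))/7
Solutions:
 f(x) = C1 + C2*erfi(sqrt(14)*x/2)


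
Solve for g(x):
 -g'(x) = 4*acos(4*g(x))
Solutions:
 Integral(1/acos(4*_y), (_y, g(x))) = C1 - 4*x


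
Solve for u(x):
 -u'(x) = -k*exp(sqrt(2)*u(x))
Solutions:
 u(x) = sqrt(2)*(2*log(-1/(C1 + k*x)) - log(2))/4


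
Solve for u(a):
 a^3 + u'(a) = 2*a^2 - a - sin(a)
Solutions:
 u(a) = C1 - a^4/4 + 2*a^3/3 - a^2/2 + cos(a)


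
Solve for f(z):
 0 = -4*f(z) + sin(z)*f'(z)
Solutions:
 f(z) = C1*(cos(z)^2 - 2*cos(z) + 1)/(cos(z)^2 + 2*cos(z) + 1)


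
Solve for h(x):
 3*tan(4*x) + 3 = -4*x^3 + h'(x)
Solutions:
 h(x) = C1 + x^4 + 3*x - 3*log(cos(4*x))/4


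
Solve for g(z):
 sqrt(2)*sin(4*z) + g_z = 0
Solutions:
 g(z) = C1 + sqrt(2)*cos(4*z)/4


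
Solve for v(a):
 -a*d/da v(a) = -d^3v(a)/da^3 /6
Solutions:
 v(a) = C1 + Integral(C2*airyai(6^(1/3)*a) + C3*airybi(6^(1/3)*a), a)


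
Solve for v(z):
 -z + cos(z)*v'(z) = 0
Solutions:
 v(z) = C1 + Integral(z/cos(z), z)


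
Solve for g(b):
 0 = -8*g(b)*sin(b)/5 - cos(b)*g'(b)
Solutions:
 g(b) = C1*cos(b)^(8/5)


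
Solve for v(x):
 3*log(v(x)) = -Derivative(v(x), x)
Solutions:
 li(v(x)) = C1 - 3*x


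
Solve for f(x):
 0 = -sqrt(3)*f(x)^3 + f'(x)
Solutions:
 f(x) = -sqrt(2)*sqrt(-1/(C1 + sqrt(3)*x))/2
 f(x) = sqrt(2)*sqrt(-1/(C1 + sqrt(3)*x))/2


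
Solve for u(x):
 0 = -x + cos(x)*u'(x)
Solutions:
 u(x) = C1 + Integral(x/cos(x), x)


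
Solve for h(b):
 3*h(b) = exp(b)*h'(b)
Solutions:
 h(b) = C1*exp(-3*exp(-b))


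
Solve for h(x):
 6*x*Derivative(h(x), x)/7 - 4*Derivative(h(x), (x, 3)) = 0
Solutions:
 h(x) = C1 + Integral(C2*airyai(14^(2/3)*3^(1/3)*x/14) + C3*airybi(14^(2/3)*3^(1/3)*x/14), x)


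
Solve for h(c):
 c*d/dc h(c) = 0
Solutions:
 h(c) = C1


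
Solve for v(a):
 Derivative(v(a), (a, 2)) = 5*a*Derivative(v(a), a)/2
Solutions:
 v(a) = C1 + C2*erfi(sqrt(5)*a/2)


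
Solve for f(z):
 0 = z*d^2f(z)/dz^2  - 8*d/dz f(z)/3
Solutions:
 f(z) = C1 + C2*z^(11/3)


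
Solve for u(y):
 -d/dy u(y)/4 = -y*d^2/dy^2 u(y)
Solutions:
 u(y) = C1 + C2*y^(5/4)


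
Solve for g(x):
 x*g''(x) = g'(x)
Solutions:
 g(x) = C1 + C2*x^2


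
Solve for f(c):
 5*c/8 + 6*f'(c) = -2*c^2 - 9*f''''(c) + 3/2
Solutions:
 f(c) = C1 + C4*exp(-2^(1/3)*3^(2/3)*c/3) - c^3/9 - 5*c^2/96 + c/4 + (C2*sin(2^(1/3)*3^(1/6)*c/2) + C3*cos(2^(1/3)*3^(1/6)*c/2))*exp(2^(1/3)*3^(2/3)*c/6)


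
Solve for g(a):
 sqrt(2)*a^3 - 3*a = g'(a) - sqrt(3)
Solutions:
 g(a) = C1 + sqrt(2)*a^4/4 - 3*a^2/2 + sqrt(3)*a


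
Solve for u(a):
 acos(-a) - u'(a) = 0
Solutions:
 u(a) = C1 + a*acos(-a) + sqrt(1 - a^2)


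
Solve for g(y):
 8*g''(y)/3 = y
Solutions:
 g(y) = C1 + C2*y + y^3/16


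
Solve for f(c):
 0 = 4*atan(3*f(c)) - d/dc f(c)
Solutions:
 Integral(1/atan(3*_y), (_y, f(c))) = C1 + 4*c


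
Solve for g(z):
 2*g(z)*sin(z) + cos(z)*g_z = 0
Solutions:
 g(z) = C1*cos(z)^2


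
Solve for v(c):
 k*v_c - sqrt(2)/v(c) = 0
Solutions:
 v(c) = -sqrt(C1 + 2*sqrt(2)*c/k)
 v(c) = sqrt(C1 + 2*sqrt(2)*c/k)


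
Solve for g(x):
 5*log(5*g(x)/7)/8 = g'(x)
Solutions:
 -8*Integral(1/(log(_y) - log(7) + log(5)), (_y, g(x)))/5 = C1 - x


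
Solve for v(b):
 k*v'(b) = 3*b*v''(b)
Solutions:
 v(b) = C1 + b^(re(k)/3 + 1)*(C2*sin(log(b)*Abs(im(k))/3) + C3*cos(log(b)*im(k)/3))


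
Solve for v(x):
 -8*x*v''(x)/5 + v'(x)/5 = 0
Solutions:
 v(x) = C1 + C2*x^(9/8)


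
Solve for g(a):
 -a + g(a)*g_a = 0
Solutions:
 g(a) = -sqrt(C1 + a^2)
 g(a) = sqrt(C1 + a^2)


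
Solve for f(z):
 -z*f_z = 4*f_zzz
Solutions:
 f(z) = C1 + Integral(C2*airyai(-2^(1/3)*z/2) + C3*airybi(-2^(1/3)*z/2), z)


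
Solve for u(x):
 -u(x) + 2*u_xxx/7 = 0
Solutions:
 u(x) = C3*exp(2^(2/3)*7^(1/3)*x/2) + (C1*sin(2^(2/3)*sqrt(3)*7^(1/3)*x/4) + C2*cos(2^(2/3)*sqrt(3)*7^(1/3)*x/4))*exp(-2^(2/3)*7^(1/3)*x/4)


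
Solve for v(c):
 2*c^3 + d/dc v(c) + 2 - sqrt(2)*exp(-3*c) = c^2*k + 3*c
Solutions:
 v(c) = C1 - c^4/2 + c^3*k/3 + 3*c^2/2 - 2*c - sqrt(2)*exp(-3*c)/3


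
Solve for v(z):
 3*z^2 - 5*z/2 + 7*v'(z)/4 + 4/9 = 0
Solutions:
 v(z) = C1 - 4*z^3/7 + 5*z^2/7 - 16*z/63


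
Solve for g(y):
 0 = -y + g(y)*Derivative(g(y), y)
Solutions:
 g(y) = -sqrt(C1 + y^2)
 g(y) = sqrt(C1 + y^2)


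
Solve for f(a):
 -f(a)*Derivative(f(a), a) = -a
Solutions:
 f(a) = -sqrt(C1 + a^2)
 f(a) = sqrt(C1 + a^2)


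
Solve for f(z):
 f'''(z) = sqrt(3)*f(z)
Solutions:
 f(z) = C3*exp(3^(1/6)*z) + (C1*sin(3^(2/3)*z/2) + C2*cos(3^(2/3)*z/2))*exp(-3^(1/6)*z/2)


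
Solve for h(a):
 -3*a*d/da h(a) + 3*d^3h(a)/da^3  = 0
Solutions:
 h(a) = C1 + Integral(C2*airyai(a) + C3*airybi(a), a)


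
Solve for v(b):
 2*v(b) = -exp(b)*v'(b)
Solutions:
 v(b) = C1*exp(2*exp(-b))


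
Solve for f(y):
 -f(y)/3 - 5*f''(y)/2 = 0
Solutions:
 f(y) = C1*sin(sqrt(30)*y/15) + C2*cos(sqrt(30)*y/15)


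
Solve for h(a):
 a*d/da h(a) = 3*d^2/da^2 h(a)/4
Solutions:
 h(a) = C1 + C2*erfi(sqrt(6)*a/3)


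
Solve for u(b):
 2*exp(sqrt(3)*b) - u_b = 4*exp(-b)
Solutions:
 u(b) = C1 + 2*sqrt(3)*exp(sqrt(3)*b)/3 + 4*exp(-b)


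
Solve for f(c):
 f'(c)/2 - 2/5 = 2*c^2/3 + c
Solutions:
 f(c) = C1 + 4*c^3/9 + c^2 + 4*c/5


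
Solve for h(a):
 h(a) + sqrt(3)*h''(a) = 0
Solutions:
 h(a) = C1*sin(3^(3/4)*a/3) + C2*cos(3^(3/4)*a/3)


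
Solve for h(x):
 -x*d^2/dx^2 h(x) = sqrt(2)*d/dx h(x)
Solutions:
 h(x) = C1 + C2*x^(1 - sqrt(2))


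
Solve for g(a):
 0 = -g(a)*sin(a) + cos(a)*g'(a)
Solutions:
 g(a) = C1/cos(a)


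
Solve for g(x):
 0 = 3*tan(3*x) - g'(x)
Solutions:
 g(x) = C1 - log(cos(3*x))


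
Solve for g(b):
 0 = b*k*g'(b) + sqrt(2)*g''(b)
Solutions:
 g(b) = Piecewise((-2^(3/4)*sqrt(pi)*C1*erf(2^(1/4)*b*sqrt(k)/2)/(2*sqrt(k)) - C2, (k > 0) | (k < 0)), (-C1*b - C2, True))


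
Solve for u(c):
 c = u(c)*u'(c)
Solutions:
 u(c) = -sqrt(C1 + c^2)
 u(c) = sqrt(C1 + c^2)


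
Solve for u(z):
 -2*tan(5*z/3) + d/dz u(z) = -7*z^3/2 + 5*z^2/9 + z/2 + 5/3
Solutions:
 u(z) = C1 - 7*z^4/8 + 5*z^3/27 + z^2/4 + 5*z/3 - 6*log(cos(5*z/3))/5


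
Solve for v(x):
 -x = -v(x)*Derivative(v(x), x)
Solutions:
 v(x) = -sqrt(C1 + x^2)
 v(x) = sqrt(C1 + x^2)


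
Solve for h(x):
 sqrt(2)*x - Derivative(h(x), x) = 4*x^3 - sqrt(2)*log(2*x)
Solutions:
 h(x) = C1 - x^4 + sqrt(2)*x^2/2 + sqrt(2)*x*log(x) - sqrt(2)*x + sqrt(2)*x*log(2)


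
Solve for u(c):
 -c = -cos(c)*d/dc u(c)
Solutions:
 u(c) = C1 + Integral(c/cos(c), c)


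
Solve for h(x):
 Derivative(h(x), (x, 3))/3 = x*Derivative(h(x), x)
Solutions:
 h(x) = C1 + Integral(C2*airyai(3^(1/3)*x) + C3*airybi(3^(1/3)*x), x)


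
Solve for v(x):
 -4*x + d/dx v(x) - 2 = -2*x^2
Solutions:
 v(x) = C1 - 2*x^3/3 + 2*x^2 + 2*x


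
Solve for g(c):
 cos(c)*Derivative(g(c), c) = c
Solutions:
 g(c) = C1 + Integral(c/cos(c), c)


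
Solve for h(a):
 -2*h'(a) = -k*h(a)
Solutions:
 h(a) = C1*exp(a*k/2)


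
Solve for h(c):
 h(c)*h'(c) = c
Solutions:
 h(c) = -sqrt(C1 + c^2)
 h(c) = sqrt(C1 + c^2)


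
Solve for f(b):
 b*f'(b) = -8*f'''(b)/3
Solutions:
 f(b) = C1 + Integral(C2*airyai(-3^(1/3)*b/2) + C3*airybi(-3^(1/3)*b/2), b)


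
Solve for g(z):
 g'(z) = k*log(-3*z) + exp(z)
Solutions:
 g(z) = C1 + k*z*log(-z) + k*z*(-1 + log(3)) + exp(z)


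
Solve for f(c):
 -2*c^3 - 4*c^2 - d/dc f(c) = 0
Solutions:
 f(c) = C1 - c^4/2 - 4*c^3/3


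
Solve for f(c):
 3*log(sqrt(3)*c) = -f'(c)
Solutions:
 f(c) = C1 - 3*c*log(c) - 3*c*log(3)/2 + 3*c


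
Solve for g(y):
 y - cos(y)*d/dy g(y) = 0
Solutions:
 g(y) = C1 + Integral(y/cos(y), y)
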